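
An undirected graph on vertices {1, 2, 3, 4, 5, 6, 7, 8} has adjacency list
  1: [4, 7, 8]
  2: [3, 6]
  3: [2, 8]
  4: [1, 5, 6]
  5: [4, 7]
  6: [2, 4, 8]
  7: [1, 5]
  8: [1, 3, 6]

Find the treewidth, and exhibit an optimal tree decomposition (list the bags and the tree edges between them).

Each bag holds 3 vertices, so the decomposition has width 2, which upper-bounds the treewidth. For the lower bound, G contains the cycle 2–3–8–6–2, so G is not a forest; only forests have treewidth ≤ 1, hence tw(G) ≥ 2. Combining the bounds, tw(G) = 2.

Treewidth 2.
One optimal decomposition is:
Bags: B1 = {2, 3, 6}  B2 = {3, 6, 8}  B3 = {4, 6, 8}  B4 = {1, 4, 8}  B5 = {1, 4, 5}  B6 = {1, 5, 7}
Tree: B1–B2, B2–B3, B3–B4, B4–B5, B5–B6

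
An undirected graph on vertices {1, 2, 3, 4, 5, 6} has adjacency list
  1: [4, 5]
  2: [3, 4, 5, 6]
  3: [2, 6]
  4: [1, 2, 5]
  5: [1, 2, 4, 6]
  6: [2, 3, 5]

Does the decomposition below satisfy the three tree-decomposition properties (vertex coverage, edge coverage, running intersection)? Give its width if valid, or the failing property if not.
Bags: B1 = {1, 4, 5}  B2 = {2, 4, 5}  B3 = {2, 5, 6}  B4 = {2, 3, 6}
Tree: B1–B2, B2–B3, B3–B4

Yes; width 2.

Every vertex of G appears in some bag (union = {1, 2, 3, 4, 5, 6}); every edge is covered by a bag; and for each vertex v the set of bags containing v is connected in the bag tree. The decomposition is therefore valid. The largest bag has 3 vertices, so the width is 2.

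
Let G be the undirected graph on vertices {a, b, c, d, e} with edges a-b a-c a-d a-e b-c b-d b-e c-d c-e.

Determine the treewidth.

A width-3 tree decomposition is:
Bags: B1 = {a, b, c, d}  B2 = {a, b, c, e}
Tree: B1–B2
The largest bag has 4 vertices, giving width 3; this decomposition certifies tw(G) ≤ 3. Conversely, {a, b, c, d} is a clique of size 4, and the vertices of any clique must share a bag in every tree decomposition; so some bag has ≥ 4 vertices and tw(G) ≥ 3. Combining the bounds, tw(G) = 3.

3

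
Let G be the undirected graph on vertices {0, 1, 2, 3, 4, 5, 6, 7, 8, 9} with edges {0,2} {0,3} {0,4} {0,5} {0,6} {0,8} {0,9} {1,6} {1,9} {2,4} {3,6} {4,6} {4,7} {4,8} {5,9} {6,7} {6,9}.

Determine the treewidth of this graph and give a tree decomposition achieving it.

Treewidth 2.
One optimal decomposition is:
Bags: B1 = {0, 4, 6}  B2 = {0, 3, 6}  B3 = {0, 2, 4}  B4 = {0, 4, 8}  B5 = {0, 6, 9}  B6 = {0, 5, 9}  B7 = {4, 6, 7}  B8 = {1, 6, 9}
Tree: B1–B2, B1–B3, B3–B4, B2–B5, B5–B6, B1–B7, B5–B8

Each bag holds 3 vertices, so the decomposition has width 2, which upper-bounds the treewidth. Conversely, {0, 5, 9} is a clique of size 3, and the vertices of any clique must share a bag in every tree decomposition; so some bag has ≥ 3 vertices and tw(G) ≥ 2. Hence tw(G) = 2 exactly.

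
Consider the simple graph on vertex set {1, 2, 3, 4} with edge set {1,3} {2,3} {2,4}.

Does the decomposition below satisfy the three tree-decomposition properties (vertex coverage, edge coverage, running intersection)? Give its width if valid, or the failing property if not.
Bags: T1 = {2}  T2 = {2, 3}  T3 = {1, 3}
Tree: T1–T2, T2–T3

A tree decomposition must satisfy three properties: every vertex lies in some bag; for every edge, both endpoints lie together in some bag; and for every vertex, the bags containing it form a connected subtree. Here vertex 4 appears in no bag, so the decomposition is invalid.

No — vertex 4 appears in no bag.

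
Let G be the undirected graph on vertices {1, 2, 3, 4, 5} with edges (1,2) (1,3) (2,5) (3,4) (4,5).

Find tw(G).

2

A width-2 tree decomposition is:
Bags: B1 = {1, 2, 5}  B2 = {1, 3, 5}  B3 = {3, 4, 5}
Tree: B1–B2, B2–B3
The largest bag has 3 vertices, giving width 2; this decomposition certifies tw(G) ≤ 2. Since 5–2–1–3–4–5 is a cycle in G, G is not acyclic. Forests are exactly the graphs of treewidth ≤ 1, so tw(G) ≥ 2. Hence tw(G) = 2 exactly.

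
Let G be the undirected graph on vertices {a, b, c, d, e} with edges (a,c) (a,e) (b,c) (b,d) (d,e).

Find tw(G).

A width-2 tree decomposition is:
Bags: B1 = {b, c, d}  B2 = {a, c, d}  B3 = {a, d, e}
Tree: B1–B2, B2–B3
The largest bag has 3 vertices, giving width 2; this decomposition certifies tw(G) ≤ 2. Since d–b–c–a–e–d is a cycle in G, G is not acyclic. Forests are exactly the graphs of treewidth ≤ 1, so tw(G) ≥ 2. Therefore the treewidth is 2.

2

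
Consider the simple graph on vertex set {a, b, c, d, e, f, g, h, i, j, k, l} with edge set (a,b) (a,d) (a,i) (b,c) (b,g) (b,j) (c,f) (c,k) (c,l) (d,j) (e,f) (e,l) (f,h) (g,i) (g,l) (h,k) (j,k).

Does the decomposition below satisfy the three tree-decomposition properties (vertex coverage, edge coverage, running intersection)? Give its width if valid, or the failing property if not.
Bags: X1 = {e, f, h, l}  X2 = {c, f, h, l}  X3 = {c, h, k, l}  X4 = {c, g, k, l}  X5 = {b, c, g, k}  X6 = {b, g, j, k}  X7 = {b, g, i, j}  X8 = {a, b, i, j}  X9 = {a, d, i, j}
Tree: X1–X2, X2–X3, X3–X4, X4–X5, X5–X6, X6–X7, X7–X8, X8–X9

Vertex coverage: the bags together contain {a, b, c, d, e, f, g, h, i, j, k, l}, the full vertex set. Edge coverage: each edge of G has both endpoints in at least one bag. Running intersection: for every vertex, the bags containing it form a connected subtree. All three properties hold, so this is a valid tree decomposition of width max|bag| − 1 = 3, and hence tw(G) ≤ 3.

Yes; width 3.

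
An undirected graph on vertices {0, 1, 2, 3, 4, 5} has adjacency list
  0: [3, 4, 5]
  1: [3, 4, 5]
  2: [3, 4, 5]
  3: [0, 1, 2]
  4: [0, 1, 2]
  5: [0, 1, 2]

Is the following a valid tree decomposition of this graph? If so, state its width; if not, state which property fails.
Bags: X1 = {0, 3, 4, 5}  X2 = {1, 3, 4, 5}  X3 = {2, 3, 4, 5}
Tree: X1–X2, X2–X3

Every vertex of G appears in some bag (union = {0, 1, 2, 3, 4, 5}); every edge is covered by a bag; and for each vertex v the set of bags containing v is connected in the bag tree. The decomposition is therefore valid. The largest bag has 4 vertices, so the width is 3.

Yes; width 3.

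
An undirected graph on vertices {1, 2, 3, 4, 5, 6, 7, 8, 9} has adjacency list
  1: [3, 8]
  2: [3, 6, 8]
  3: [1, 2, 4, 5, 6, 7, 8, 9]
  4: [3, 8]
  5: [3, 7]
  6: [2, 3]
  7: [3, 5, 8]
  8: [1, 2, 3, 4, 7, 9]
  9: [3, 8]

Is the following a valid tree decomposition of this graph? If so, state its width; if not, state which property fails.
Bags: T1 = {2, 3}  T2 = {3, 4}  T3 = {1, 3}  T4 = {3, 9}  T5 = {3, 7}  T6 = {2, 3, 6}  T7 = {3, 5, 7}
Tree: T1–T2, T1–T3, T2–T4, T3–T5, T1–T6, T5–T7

A tree decomposition must satisfy three properties: every vertex lies in some bag; for every edge, both endpoints lie together in some bag; and for every vertex, the bags containing it form a connected subtree. Here vertex 8 appears in no bag, so the decomposition is invalid.

No — vertex 8 appears in no bag.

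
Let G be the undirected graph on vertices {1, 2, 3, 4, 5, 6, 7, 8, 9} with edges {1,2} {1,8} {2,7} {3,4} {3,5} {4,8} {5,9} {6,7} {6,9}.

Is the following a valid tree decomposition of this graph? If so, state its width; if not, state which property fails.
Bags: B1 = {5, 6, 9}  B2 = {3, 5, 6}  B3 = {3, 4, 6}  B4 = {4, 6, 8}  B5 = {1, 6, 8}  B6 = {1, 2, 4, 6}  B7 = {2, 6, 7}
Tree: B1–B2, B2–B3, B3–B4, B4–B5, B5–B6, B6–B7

A tree decomposition must satisfy three properties: every vertex lies in some bag; for every edge, both endpoints lie together in some bag; and for every vertex, the bags containing it form a connected subtree. Here bags containing vertex 4 are not connected in the tree, so the decomposition is invalid.

No — bags containing vertex 4 are not connected in the tree.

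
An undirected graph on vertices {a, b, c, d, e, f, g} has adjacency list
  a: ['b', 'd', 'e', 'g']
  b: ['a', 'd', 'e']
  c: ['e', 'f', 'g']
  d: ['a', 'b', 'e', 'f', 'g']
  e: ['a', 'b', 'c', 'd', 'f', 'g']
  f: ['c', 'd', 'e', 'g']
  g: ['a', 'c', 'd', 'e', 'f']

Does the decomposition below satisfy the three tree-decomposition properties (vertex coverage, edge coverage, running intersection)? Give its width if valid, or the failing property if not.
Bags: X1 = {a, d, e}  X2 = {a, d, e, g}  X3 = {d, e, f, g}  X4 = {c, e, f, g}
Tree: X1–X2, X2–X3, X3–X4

A tree decomposition must satisfy three properties: every vertex lies in some bag; for every edge, both endpoints lie together in some bag; and for every vertex, the bags containing it form a connected subtree. Here vertex b appears in no bag, so the decomposition is invalid.

No — vertex b appears in no bag.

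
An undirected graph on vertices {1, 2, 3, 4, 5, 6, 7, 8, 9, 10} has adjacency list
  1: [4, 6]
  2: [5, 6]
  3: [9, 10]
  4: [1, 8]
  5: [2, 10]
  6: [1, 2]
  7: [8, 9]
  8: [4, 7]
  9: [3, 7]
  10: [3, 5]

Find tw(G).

A width-2 tree decomposition is:
Bags: B1 = {3, 7, 9}  B2 = {3, 7, 10}  B3 = {5, 7, 10}  B4 = {2, 5, 7}  B5 = {2, 6, 7}  B6 = {1, 6, 7}  B7 = {1, 4, 7}  B8 = {4, 7, 8}
Tree: B1–B2, B2–B3, B3–B4, B4–B5, B5–B6, B6–B7, B7–B8
Each bag holds 3 vertices, so the decomposition has width 2, which upper-bounds the treewidth. The edges 7–9–3–10–5–2–6–1–4–8–7 form a cycle, so G is not a tree and its treewidth is at least 2. Combining the bounds, tw(G) = 2.

2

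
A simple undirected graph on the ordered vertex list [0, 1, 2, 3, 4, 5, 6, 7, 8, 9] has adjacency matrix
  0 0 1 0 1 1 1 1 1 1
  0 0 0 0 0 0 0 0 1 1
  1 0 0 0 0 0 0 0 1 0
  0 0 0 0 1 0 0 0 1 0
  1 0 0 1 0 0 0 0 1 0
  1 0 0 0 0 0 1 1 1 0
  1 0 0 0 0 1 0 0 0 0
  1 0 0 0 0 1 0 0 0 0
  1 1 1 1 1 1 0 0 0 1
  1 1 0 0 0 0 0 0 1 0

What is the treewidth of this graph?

2

A width-2 tree decomposition is:
Bags: B1 = {0, 2, 8}  B2 = {0, 4, 8}  B3 = {3, 4, 8}  B4 = {0, 8, 9}  B5 = {1, 8, 9}  B6 = {0, 5, 8}  B7 = {0, 5, 7}  B8 = {0, 5, 6}
Tree: B1–B2, B2–B3, B1–B4, B4–B5, B1–B6, B6–B7, B6–B8
Every bag has size at most 3, so the width is 3 − 1 = 2 and tw(G) ≤ 2. On the other hand G contains the 3-clique {0, 8, 9}. A clique must lie in a single bag of any decomposition, so no decomposition can have width below 2. The upper and lower bounds meet at 2, so that is the treewidth.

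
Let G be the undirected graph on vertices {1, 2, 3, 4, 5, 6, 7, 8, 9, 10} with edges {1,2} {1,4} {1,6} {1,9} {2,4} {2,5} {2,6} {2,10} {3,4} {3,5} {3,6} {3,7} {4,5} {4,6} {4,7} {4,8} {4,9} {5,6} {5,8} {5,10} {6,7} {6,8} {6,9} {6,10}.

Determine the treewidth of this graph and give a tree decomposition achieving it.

Each bag holds 4 vertices, so the decomposition has width 3, which upper-bounds the treewidth. Conversely, {2, 5, 6, 10} is a clique of size 4, and the vertices of any clique must share a bag in every tree decomposition; so some bag has ≥ 4 vertices and tw(G) ≥ 3. Hence tw(G) = 3 exactly.

Treewidth 3.
One such decomposition:
Bags: B1 = {3, 4, 5, 6}  B2 = {2, 4, 5, 6}  B3 = {1, 2, 4, 6}  B4 = {1, 4, 6, 9}  B5 = {2, 5, 6, 10}  B6 = {3, 4, 6, 7}  B7 = {4, 5, 6, 8}
Tree: B1–B2, B2–B3, B3–B4, B2–B5, B1–B6, B1–B7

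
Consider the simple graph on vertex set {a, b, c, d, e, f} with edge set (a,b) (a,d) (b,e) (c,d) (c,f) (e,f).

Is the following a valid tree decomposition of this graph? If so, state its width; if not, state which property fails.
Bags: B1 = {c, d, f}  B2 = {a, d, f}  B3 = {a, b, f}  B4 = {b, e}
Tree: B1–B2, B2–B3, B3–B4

No — edge (f,e) lies in no bag.

A tree decomposition must satisfy three properties: every vertex lies in some bag; for every edge, both endpoints lie together in some bag; and for every vertex, the bags containing it form a connected subtree. Here edge (f,e) lies in no bag, so the decomposition is invalid.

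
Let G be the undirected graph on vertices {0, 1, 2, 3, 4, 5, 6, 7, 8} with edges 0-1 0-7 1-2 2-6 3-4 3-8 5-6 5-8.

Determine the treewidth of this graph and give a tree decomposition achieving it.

Treewidth 1.
Bags: B1 = {3, 4}  B2 = {3, 8}  B3 = {5, 8}  B4 = {5, 6}  B5 = {2, 6}  B6 = {1, 2}  B7 = {0, 1}  B8 = {0, 7}
Tree: B1–B2, B2–B3, B3–B4, B4–B5, B5–B6, B6–B7, B7–B8

The largest bag has 2 vertices, giving width 1; this decomposition certifies tw(G) ≤ 1. Any graph with an edge has treewidth ≥ 1, and G has the edge 4–3. Hence tw(G) = 1 exactly.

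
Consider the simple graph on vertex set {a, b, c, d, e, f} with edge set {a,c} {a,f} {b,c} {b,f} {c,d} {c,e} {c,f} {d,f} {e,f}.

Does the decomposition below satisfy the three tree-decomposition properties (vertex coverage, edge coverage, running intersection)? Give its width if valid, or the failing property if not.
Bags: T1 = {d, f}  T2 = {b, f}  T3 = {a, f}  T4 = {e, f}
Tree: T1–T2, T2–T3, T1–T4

A tree decomposition must satisfy three properties: every vertex lies in some bag; for every edge, both endpoints lie together in some bag; and for every vertex, the bags containing it form a connected subtree. Here vertex c appears in no bag, so the decomposition is invalid.

No — vertex c appears in no bag.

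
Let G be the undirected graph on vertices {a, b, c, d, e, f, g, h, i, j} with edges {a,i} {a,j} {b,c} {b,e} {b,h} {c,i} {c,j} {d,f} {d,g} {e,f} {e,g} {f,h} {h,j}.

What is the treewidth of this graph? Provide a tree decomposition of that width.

Treewidth 2.
Bags: B1 = {d, f, g}  B2 = {e, f, g}  B3 = {e, f, h}  B4 = {b, e, h}  B5 = {b, h, j}  B6 = {b, c, j}  B7 = {a, c, j}  B8 = {a, c, i}
Tree: B1–B2, B2–B3, B3–B4, B4–B5, B5–B6, B6–B7, B7–B8

Each bag holds 3 vertices, so the decomposition has width 2, which upper-bounds the treewidth. The edges d–g–e–f–d form a cycle, so G is not a tree and its treewidth is at least 2. Hence tw(G) = 2 exactly.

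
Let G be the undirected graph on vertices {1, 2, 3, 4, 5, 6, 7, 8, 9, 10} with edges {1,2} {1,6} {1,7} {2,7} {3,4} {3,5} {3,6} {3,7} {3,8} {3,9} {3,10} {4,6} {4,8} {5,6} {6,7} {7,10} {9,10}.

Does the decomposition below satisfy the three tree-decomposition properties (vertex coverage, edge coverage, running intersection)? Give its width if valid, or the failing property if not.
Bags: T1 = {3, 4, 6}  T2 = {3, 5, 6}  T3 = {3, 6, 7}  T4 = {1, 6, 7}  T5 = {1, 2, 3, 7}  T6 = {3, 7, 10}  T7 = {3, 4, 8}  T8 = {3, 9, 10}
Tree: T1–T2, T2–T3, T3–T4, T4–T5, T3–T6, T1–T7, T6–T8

A tree decomposition must satisfy three properties: every vertex lies in some bag; for every edge, both endpoints lie together in some bag; and for every vertex, the bags containing it form a connected subtree. Here bags containing vertex 3 are not connected in the tree, so the decomposition is invalid.

No — bags containing vertex 3 are not connected in the tree.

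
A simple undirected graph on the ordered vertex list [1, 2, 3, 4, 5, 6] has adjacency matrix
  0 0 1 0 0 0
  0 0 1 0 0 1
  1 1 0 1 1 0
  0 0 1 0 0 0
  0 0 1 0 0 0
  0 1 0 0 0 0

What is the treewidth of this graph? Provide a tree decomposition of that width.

Each bag holds 2 vertices, so the decomposition has width 1, which upper-bounds the treewidth. G has an edge, so its treewidth is at least 1. The upper and lower bounds meet at 1, so that is the treewidth.

Treewidth 1.
One such decomposition:
Bags: B1 = {3, 5}  B2 = {1, 3}  B3 = {3, 4}  B4 = {2, 3}  B5 = {2, 6}
Tree: B1–B2, B1–B3, B1–B4, B4–B5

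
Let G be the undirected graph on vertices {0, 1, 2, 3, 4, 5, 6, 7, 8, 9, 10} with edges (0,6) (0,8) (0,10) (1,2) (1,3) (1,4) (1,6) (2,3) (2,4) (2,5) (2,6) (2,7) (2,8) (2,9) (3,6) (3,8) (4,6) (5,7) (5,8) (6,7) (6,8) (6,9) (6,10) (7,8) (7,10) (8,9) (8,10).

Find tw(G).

A width-3 tree decomposition is:
Bags: B1 = {2, 6, 8, 9}  B2 = {2, 6, 7, 8}  B3 = {6, 7, 8, 10}  B4 = {2, 3, 6, 8}  B5 = {0, 6, 8, 10}  B6 = {2, 5, 7, 8}  B7 = {1, 2, 3, 6}  B8 = {1, 2, 4, 6}
Tree: B1–B2, B2–B3, B2–B4, B3–B5, B2–B6, B4–B7, B7–B8
The largest bag has 4 vertices, giving width 3; this decomposition certifies tw(G) ≤ 3. On the other hand G contains the 4-clique {2, 5, 7, 8}. A clique must lie in a single bag of any decomposition, so no decomposition can have width below 3. Combining the bounds, tw(G) = 3.

3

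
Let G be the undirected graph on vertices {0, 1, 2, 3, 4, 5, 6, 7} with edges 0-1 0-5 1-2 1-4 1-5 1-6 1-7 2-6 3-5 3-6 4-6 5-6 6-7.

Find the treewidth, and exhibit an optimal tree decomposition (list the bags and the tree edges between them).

Every bag has size at most 3, so the width is 3 − 1 = 2 and tw(G) ≤ 2. On the other hand G contains the 3-clique {0, 1, 5}. A clique must lie in a single bag of any decomposition, so no decomposition can have width below 2. Hence tw(G) = 2 exactly.

Treewidth 2.
Bags: B1 = {1, 4, 6}  B2 = {1, 2, 6}  B3 = {1, 5, 6}  B4 = {3, 5, 6}  B5 = {0, 1, 5}  B6 = {1, 6, 7}
Tree: B1–B2, B1–B3, B3–B4, B3–B5, B2–B6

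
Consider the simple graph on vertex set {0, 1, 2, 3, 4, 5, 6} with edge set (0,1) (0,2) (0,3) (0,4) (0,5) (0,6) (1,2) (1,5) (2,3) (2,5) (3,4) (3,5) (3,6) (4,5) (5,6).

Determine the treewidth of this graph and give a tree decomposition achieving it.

Treewidth 3.
One optimal decomposition is:
Bags: B1 = {0, 2, 3, 5}  B2 = {0, 3, 5, 6}  B3 = {0, 1, 2, 5}  B4 = {0, 3, 4, 5}
Tree: B1–B2, B1–B3, B1–B4

The largest bag has 4 vertices, giving width 3; this decomposition certifies tw(G) ≤ 3. On the other hand G contains the 4-clique {0, 1, 2, 5}. A clique must lie in a single bag of any decomposition, so no decomposition can have width below 3. The upper and lower bounds meet at 3, so that is the treewidth.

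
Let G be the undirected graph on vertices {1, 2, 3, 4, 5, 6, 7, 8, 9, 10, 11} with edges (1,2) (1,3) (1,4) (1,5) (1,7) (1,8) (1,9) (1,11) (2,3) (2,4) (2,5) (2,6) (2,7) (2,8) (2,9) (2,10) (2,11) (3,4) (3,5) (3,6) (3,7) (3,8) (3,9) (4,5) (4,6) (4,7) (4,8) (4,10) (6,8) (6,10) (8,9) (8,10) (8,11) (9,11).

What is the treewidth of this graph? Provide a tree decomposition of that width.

The largest bag has 5 vertices, giving width 4; this decomposition certifies tw(G) ≤ 4. On the other hand G contains the 5-clique {1, 2, 8, 9, 11}. A clique must lie in a single bag of any decomposition, so no decomposition can have width below 4. Therefore the treewidth is 4.

Treewidth 4.
One optimal decomposition is:
Bags: B1 = {1, 2, 3, 4, 8}  B2 = {2, 3, 4, 6, 8}  B3 = {1, 2, 3, 4, 5}  B4 = {1, 2, 3, 8, 9}  B5 = {1, 2, 3, 4, 7}  B6 = {2, 4, 6, 8, 10}  B7 = {1, 2, 8, 9, 11}
Tree: B1–B2, B1–B3, B1–B4, B1–B5, B2–B6, B4–B7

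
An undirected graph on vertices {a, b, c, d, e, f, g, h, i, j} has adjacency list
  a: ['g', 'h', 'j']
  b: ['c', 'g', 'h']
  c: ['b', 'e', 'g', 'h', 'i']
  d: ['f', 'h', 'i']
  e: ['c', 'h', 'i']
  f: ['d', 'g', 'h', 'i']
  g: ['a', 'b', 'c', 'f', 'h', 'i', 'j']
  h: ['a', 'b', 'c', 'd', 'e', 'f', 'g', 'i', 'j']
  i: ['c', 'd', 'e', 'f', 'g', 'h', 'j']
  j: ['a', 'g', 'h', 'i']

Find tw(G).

A width-3 tree decomposition is:
Bags: B1 = {d, f, h, i}  B2 = {f, g, h, i}  B3 = {c, g, h, i}  B4 = {g, h, i, j}  B5 = {c, e, h, i}  B6 = {a, g, h, j}  B7 = {b, c, g, h}
Tree: B1–B2, B2–B3, B2–B4, B3–B5, B4–B6, B3–B7
Every bag has size at most 4, so the width is 4 − 1 = 3 and tw(G) ≤ 3. For the lower bound, the 4 vertices {d, f, h, i} are pairwise adjacent, and any tree decomposition puts a clique entirely inside one bag — forcing width ≥ 3. Combining the bounds, tw(G) = 3.

3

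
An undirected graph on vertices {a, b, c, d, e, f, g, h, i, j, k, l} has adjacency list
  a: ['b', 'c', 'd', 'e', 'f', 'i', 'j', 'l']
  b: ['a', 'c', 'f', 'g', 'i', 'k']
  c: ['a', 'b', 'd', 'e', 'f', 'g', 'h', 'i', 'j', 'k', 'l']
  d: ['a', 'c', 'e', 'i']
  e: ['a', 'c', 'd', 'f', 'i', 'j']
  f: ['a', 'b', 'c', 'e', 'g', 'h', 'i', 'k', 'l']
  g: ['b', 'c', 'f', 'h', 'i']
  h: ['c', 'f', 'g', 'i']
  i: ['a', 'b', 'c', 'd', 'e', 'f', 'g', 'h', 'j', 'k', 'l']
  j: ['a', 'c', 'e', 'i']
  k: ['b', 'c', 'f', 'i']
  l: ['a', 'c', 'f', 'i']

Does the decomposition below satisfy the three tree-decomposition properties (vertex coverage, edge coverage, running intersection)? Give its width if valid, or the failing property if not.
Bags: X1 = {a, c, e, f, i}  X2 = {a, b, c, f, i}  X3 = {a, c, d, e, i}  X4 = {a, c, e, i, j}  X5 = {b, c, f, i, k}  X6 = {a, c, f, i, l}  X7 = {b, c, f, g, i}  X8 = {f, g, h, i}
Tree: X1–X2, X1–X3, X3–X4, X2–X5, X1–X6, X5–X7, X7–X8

No — edge (c,h) lies in no bag.

A tree decomposition must satisfy three properties: every vertex lies in some bag; for every edge, both endpoints lie together in some bag; and for every vertex, the bags containing it form a connected subtree. Here edge (c,h) lies in no bag, so the decomposition is invalid.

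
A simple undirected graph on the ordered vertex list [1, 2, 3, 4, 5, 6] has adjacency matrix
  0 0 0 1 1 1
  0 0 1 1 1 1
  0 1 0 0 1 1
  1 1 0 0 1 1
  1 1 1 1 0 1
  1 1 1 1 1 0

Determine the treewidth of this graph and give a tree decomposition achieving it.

The largest bag has 4 vertices, giving width 3; this decomposition certifies tw(G) ≤ 3. On the other hand G contains the 4-clique {1, 4, 5, 6}. A clique must lie in a single bag of any decomposition, so no decomposition can have width below 3. Therefore the treewidth is 3.

Treewidth 3.
One such decomposition:
Bags: B1 = {1, 4, 5, 6}  B2 = {2, 4, 5, 6}  B3 = {2, 3, 5, 6}
Tree: B1–B2, B2–B3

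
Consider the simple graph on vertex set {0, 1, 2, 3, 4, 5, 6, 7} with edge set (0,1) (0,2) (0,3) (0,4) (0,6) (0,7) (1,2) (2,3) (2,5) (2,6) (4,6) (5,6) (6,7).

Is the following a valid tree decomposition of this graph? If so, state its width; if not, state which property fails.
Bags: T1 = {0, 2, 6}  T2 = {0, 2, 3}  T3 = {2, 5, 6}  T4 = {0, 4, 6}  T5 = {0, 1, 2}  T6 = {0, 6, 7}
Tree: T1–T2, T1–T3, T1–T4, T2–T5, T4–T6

Yes; width 2.

Every vertex of G appears in some bag (union = {0, 1, 2, 3, 4, 5, 6, 7}); every edge is covered by a bag; and for each vertex v the set of bags containing v is connected in the bag tree. The decomposition is therefore valid. The largest bag has 3 vertices, so the width is 2.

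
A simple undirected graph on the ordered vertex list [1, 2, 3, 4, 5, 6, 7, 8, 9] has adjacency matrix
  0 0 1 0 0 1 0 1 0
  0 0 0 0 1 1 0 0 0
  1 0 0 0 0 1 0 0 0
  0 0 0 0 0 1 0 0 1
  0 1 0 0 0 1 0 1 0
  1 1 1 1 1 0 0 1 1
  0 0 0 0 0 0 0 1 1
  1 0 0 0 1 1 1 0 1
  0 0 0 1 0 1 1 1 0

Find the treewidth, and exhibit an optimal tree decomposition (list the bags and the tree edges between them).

Treewidth 2.
One optimal decomposition is:
Bags: B1 = {5, 6, 8}  B2 = {6, 8, 9}  B3 = {2, 5, 6}  B4 = {7, 8, 9}  B5 = {1, 6, 8}  B6 = {1, 3, 6}  B7 = {4, 6, 9}
Tree: B1–B2, B1–B3, B2–B4, B1–B5, B5–B6, B2–B7

Every bag has size at most 3, so the width is 3 − 1 = 2 and tw(G) ≤ 2. Conversely, {1, 6, 8} is a clique of size 3, and the vertices of any clique must share a bag in every tree decomposition; so some bag has ≥ 3 vertices and tw(G) ≥ 2. Combining the bounds, tw(G) = 2.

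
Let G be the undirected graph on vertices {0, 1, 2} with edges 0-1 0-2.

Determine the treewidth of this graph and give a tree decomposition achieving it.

Treewidth 1.
One such decomposition:
Bags: B1 = {0, 2}  B2 = {0, 1}
Tree: B1–B2

Every bag has size at most 2, so the width is 2 − 1 = 1 and tw(G) ≤ 1. Since G has at least one edge (e.g. 0–2), it is not an edgeless graph, so tw(G) ≥ 1. Therefore the treewidth is 1.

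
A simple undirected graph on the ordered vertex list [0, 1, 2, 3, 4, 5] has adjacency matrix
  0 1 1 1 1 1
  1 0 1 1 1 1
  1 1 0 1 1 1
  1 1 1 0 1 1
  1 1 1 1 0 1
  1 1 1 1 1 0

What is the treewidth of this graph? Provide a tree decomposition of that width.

A single bag containing all 6 vertices is trivially a valid decomposition of width 5. On the other hand G contains the 6-clique {0, 1, 2, 3, 4, 5}. A clique must lie in a single bag of any decomposition, so no decomposition can have width below 5. The upper and lower bounds meet at 5, so that is the treewidth.

Treewidth 5.
One optimal decomposition is:
Bags: B1 = {0, 1, 2, 3, 4, 5}
Tree: (single bag)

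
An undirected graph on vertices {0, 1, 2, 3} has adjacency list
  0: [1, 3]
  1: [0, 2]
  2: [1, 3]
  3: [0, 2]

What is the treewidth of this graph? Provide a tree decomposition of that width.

The largest bag has 3 vertices, giving width 2; this decomposition certifies tw(G) ≤ 2. Since 0–3–2–1–0 is a cycle in G, G is not acyclic. Forests are exactly the graphs of treewidth ≤ 1, so tw(G) ≥ 2. Hence tw(G) = 2 exactly.

Treewidth 2.
Bags: B1 = {0, 2, 3}  B2 = {0, 1, 2}
Tree: B1–B2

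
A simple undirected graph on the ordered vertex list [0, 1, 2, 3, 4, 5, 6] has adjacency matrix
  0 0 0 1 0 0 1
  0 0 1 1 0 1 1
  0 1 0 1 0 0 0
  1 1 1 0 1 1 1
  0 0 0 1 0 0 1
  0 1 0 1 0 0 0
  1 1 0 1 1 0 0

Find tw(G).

A width-2 tree decomposition is:
Bags: B1 = {3, 4, 6}  B2 = {1, 3, 6}  B3 = {1, 2, 3}  B4 = {1, 3, 5}  B5 = {0, 3, 6}
Tree: B1–B2, B2–B3, B3–B4, B2–B5
Each bag holds 3 vertices, so the decomposition has width 2, which upper-bounds the treewidth. On the other hand G contains the 3-clique {0, 3, 6}. A clique must lie in a single bag of any decomposition, so no decomposition can have width below 2. The upper and lower bounds meet at 2, so that is the treewidth.

2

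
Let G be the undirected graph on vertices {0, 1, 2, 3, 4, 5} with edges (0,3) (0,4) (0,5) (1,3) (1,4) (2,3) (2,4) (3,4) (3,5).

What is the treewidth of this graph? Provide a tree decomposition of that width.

The largest bag has 3 vertices, giving width 2; this decomposition certifies tw(G) ≤ 2. On the other hand G contains the 3-clique {0, 3, 4}. A clique must lie in a single bag of any decomposition, so no decomposition can have width below 2. Therefore the treewidth is 2.

Treewidth 2.
One optimal decomposition is:
Bags: B1 = {2, 3, 4}  B2 = {1, 3, 4}  B3 = {0, 3, 4}  B4 = {0, 3, 5}
Tree: B1–B2, B1–B3, B3–B4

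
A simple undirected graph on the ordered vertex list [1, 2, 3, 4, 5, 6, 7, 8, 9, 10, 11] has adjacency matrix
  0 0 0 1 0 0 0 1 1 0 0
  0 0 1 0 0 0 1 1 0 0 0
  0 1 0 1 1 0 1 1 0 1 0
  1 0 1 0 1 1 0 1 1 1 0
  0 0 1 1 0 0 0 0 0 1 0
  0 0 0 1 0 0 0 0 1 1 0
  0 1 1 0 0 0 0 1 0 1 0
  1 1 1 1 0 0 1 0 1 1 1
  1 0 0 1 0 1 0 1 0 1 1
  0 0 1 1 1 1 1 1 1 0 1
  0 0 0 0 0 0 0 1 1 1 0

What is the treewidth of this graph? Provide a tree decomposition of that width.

The largest bag has 4 vertices, giving width 3; this decomposition certifies tw(G) ≤ 3. On the other hand G contains the 4-clique {1, 4, 8, 9}. A clique must lie in a single bag of any decomposition, so no decomposition can have width below 3. The upper and lower bounds meet at 3, so that is the treewidth.

Treewidth 3.
One optimal decomposition is:
Bags: B1 = {2, 3, 7, 8}  B2 = {3, 7, 8, 10}  B3 = {3, 4, 8, 10}  B4 = {4, 8, 9, 10}  B5 = {3, 4, 5, 10}  B6 = {8, 9, 10, 11}  B7 = {1, 4, 8, 9}  B8 = {4, 6, 9, 10}
Tree: B1–B2, B2–B3, B3–B4, B3–B5, B4–B6, B4–B7, B4–B8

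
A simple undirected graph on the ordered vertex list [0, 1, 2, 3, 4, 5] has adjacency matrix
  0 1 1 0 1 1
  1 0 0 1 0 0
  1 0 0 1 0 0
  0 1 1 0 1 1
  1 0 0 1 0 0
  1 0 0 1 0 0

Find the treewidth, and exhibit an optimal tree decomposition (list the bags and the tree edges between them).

Each bag holds 3 vertices, so the decomposition has width 2, which upper-bounds the treewidth. The edges 4–0–1–3–4 form a cycle, so G is not a tree and its treewidth is at least 2. Hence tw(G) = 2 exactly.

Treewidth 2.
One such decomposition:
Bags: B1 = {0, 3, 4}  B2 = {0, 1, 3}  B3 = {0, 2, 3}  B4 = {0, 3, 5}
Tree: B1–B2, B2–B3, B3–B4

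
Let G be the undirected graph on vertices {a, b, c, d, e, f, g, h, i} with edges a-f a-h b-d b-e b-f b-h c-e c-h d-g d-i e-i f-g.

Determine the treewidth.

A width-3 tree decomposition is:
Bags: B1 = {d, f, g, i}  B2 = {b, d, f, i}  B3 = {b, e, f, i}  B4 = {a, b, e, f}  B5 = {a, b, e, h}  B6 = {a, c, e, h}
Tree: B1–B2, B2–B3, B3–B4, B4–B5, B5–B6
The largest bag has 4 vertices, giving width 3; this decomposition certifies tw(G) ≤ 3. For the lower bound: the 4 vertex sets {d,g,i}, {f}, {b}, {a,c,e,h} are disjoint, each induces a connected subgraph, and every pair is joined by at least one edge of G. Contracting each set to a single vertex therefore yields K_{4} as a minor, and since treewidth is minor-monotone, tw(G) ≥ tw(K_{4}) = 3. Therefore the treewidth is 3.

3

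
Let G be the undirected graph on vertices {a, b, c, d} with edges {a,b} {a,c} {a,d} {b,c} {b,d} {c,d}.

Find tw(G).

A width-3 tree decomposition is:
Bags: B1 = {a, b, c, d}
Tree: (single bag)
With just one bag of size 4, the width is 4 − 1 = 3, so tw(G) ≤ 3. On the other hand G contains the 4-clique {a, b, c, d}. A clique must lie in a single bag of any decomposition, so no decomposition can have width below 3. Hence tw(G) = 3 exactly.

3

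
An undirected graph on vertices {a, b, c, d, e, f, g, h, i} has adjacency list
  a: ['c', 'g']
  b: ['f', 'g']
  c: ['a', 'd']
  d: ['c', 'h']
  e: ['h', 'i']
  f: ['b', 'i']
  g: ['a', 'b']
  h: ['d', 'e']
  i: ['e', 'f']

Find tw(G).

A width-2 tree decomposition is:
Bags: B1 = {a, c, d}  B2 = {a, d, h}  B3 = {a, e, h}  B4 = {a, e, i}  B5 = {a, f, i}  B6 = {a, b, f}  B7 = {a, b, g}
Tree: B1–B2, B2–B3, B3–B4, B4–B5, B5–B6, B6–B7
Each bag holds 3 vertices, so the decomposition has width 2, which upper-bounds the treewidth. For the lower bound, G contains the cycle a–c–d–h–e–i–f–b–g–a, so G is not a forest; only forests have treewidth ≤ 1, hence tw(G) ≥ 2. Hence tw(G) = 2 exactly.

2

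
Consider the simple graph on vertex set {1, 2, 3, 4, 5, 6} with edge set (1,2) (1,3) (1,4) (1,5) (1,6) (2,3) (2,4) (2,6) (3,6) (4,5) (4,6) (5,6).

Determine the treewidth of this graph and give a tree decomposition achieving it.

Treewidth 3.
Bags: B1 = {1, 4, 5, 6}  B2 = {1, 2, 4, 6}  B3 = {1, 2, 3, 6}
Tree: B1–B2, B2–B3

The largest bag has 4 vertices, giving width 3; this decomposition certifies tw(G) ≤ 3. On the other hand G contains the 4-clique {1, 2, 3, 6}. A clique must lie in a single bag of any decomposition, so no decomposition can have width below 3. Hence tw(G) = 3 exactly.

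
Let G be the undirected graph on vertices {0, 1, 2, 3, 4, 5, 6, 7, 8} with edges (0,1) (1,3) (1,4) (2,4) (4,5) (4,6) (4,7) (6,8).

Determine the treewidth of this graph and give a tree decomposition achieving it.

The largest bag has 2 vertices, giving width 1; this decomposition certifies tw(G) ≤ 1. Any graph with an edge has treewidth ≥ 1, and G has the edge 2–4. Therefore the treewidth is 1.

Treewidth 1.
Bags: B1 = {2, 4}  B2 = {1, 4}  B3 = {4, 5}  B4 = {4, 6}  B5 = {0, 1}  B6 = {1, 3}  B7 = {6, 8}  B8 = {4, 7}
Tree: B1–B2, B2–B3, B1–B4, B2–B5, B5–B6, B4–B7, B1–B8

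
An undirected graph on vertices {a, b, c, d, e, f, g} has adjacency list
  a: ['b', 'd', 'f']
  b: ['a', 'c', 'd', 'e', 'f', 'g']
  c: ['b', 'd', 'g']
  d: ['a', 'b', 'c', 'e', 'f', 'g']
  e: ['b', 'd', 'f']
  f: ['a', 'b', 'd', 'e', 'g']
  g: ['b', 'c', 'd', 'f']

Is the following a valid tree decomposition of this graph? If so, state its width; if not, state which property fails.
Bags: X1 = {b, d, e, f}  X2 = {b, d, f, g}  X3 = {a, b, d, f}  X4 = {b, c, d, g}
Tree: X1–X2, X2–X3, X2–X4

Yes; width 3.

Checking the three conditions: (i) the bags cover all of {a, b, c, d, e, f, g}; (ii) for each edge, some bag contains both endpoints; (iii) the bags containing any fixed vertex form a subtree. All hold, so the decomposition is valid with width 4 − 1 = 3.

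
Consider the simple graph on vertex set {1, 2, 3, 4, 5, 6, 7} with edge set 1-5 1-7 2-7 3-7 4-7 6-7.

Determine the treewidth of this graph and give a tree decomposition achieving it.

Every bag has size at most 2, so the width is 2 − 1 = 1 and tw(G) ≤ 1. Since G has at least one edge (e.g. 7–1), it is not an edgeless graph, so tw(G) ≥ 1. Combining the bounds, tw(G) = 1.

Treewidth 1.
One optimal decomposition is:
Bags: B1 = {1, 7}  B2 = {6, 7}  B3 = {1, 5}  B4 = {4, 7}  B5 = {2, 7}  B6 = {3, 7}
Tree: B1–B2, B1–B3, B2–B4, B2–B5, B2–B6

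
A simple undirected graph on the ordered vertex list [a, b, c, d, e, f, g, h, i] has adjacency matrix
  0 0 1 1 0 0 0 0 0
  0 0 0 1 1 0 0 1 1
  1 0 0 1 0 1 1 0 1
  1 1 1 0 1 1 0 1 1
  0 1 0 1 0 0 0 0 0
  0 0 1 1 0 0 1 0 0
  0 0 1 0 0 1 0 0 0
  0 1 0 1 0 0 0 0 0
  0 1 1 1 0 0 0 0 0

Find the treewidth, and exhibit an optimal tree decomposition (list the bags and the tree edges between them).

Treewidth 2.
One optimal decomposition is:
Bags: B1 = {b, d, i}  B2 = {b, d, e}  B3 = {c, d, i}  B4 = {c, d, f}  B5 = {a, c, d}  B6 = {b, d, h}  B7 = {c, f, g}
Tree: B1–B2, B1–B3, B3–B4, B4–B5, B1–B6, B4–B7

Every bag has size at most 3, so the width is 3 − 1 = 2 and tw(G) ≤ 2. On the other hand G contains the 3-clique {a, c, d}. A clique must lie in a single bag of any decomposition, so no decomposition can have width below 2. Hence tw(G) = 2 exactly.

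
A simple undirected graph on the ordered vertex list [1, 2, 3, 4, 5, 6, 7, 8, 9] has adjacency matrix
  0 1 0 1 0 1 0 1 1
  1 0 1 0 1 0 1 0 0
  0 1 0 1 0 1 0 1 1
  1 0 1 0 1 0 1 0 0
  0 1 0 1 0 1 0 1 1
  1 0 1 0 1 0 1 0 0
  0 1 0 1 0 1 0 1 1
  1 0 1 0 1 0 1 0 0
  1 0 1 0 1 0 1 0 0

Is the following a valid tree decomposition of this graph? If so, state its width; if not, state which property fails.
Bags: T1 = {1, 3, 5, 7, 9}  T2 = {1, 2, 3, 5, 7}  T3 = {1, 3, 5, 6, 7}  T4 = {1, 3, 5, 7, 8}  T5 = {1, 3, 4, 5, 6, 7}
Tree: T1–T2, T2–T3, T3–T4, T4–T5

A tree decomposition must satisfy three properties: every vertex lies in some bag; for every edge, both endpoints lie together in some bag; and for every vertex, the bags containing it form a connected subtree. Here bags containing vertex 6 are not connected in the tree, so the decomposition is invalid.

No — bags containing vertex 6 are not connected in the tree.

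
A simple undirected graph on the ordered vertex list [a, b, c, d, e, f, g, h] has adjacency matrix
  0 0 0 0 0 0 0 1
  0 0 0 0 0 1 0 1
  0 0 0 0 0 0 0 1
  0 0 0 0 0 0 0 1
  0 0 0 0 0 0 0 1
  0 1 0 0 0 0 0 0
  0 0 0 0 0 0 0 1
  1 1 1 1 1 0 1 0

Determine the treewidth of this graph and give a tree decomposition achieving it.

Each bag holds 2 vertices, so the decomposition has width 1, which upper-bounds the treewidth. Any graph with an edge has treewidth ≥ 1, and G has the edge g–h. Therefore the treewidth is 1.

Treewidth 1.
One optimal decomposition is:
Bags: B1 = {g, h}  B2 = {a, h}  B3 = {e, h}  B4 = {c, h}  B5 = {d, h}  B6 = {b, h}  B7 = {b, f}
Tree: B1–B2, B1–B3, B1–B4, B1–B5, B4–B6, B6–B7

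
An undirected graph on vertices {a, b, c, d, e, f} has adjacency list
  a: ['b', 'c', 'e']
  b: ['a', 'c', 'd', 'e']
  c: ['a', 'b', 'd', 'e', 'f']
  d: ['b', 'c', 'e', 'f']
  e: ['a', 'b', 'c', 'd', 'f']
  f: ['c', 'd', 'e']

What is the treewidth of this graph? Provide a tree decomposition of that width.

Each bag holds 4 vertices, so the decomposition has width 3, which upper-bounds the treewidth. For the lower bound, the 4 vertices {c, d, e, f} are pairwise adjacent, and any tree decomposition puts a clique entirely inside one bag — forcing width ≥ 3. Hence tw(G) = 3 exactly.

Treewidth 3.
One such decomposition:
Bags: B1 = {c, d, e, f}  B2 = {b, c, d, e}  B3 = {a, b, c, e}
Tree: B1–B2, B2–B3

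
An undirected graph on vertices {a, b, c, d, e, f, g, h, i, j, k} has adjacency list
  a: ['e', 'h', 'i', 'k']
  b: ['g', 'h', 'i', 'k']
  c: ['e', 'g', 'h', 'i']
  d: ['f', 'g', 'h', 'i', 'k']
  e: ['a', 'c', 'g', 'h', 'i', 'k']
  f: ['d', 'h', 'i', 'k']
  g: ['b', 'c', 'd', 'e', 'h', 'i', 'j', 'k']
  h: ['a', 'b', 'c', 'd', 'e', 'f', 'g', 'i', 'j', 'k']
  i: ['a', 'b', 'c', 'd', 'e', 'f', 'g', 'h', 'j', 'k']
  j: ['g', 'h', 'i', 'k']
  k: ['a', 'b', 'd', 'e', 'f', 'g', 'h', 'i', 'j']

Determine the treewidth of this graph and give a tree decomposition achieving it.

Treewidth 4.
One such decomposition:
Bags: B1 = {e, g, h, i, k}  B2 = {a, e, h, i, k}  B3 = {g, h, i, j, k}  B4 = {d, g, h, i, k}  B5 = {c, e, g, h, i}  B6 = {b, g, h, i, k}  B7 = {d, f, h, i, k}
Tree: B1–B2, B1–B3, B1–B4, B1–B5, B1–B6, B4–B7

The largest bag has 5 vertices, giving width 4; this decomposition certifies tw(G) ≤ 4. For the lower bound, the 5 vertices {c, e, g, h, i} are pairwise adjacent, and any tree decomposition puts a clique entirely inside one bag — forcing width ≥ 4. Combining the bounds, tw(G) = 4.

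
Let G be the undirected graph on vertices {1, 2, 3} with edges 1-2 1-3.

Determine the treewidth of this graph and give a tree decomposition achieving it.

Every bag has size at most 2, so the width is 2 − 1 = 1 and tw(G) ≤ 1. Any graph with an edge has treewidth ≥ 1, and G has the edge 2–1. The upper and lower bounds meet at 1, so that is the treewidth.

Treewidth 1.
One such decomposition:
Bags: B1 = {1, 2}  B2 = {1, 3}
Tree: B1–B2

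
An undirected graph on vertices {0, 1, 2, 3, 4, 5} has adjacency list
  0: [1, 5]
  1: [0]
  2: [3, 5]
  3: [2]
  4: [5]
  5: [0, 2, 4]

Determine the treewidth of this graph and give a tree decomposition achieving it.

Treewidth 1.
Bags: B1 = {0, 5}  B2 = {0, 1}  B3 = {2, 5}  B4 = {2, 3}  B5 = {4, 5}
Tree: B1–B2, B1–B3, B3–B4, B3–B5

Each bag holds 2 vertices, so the decomposition has width 1, which upper-bounds the treewidth. Any graph with an edge has treewidth ≥ 1, and G has the edge 0–5. Hence tw(G) = 1 exactly.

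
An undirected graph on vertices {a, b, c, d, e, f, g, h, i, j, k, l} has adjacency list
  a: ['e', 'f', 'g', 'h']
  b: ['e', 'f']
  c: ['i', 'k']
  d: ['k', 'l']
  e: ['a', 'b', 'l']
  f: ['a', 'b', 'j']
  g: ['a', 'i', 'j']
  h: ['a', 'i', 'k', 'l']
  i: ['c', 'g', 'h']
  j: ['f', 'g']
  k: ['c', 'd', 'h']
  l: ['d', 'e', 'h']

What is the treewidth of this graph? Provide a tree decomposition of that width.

Treewidth 3.
One such decomposition:
Bags: B1 = {b, e, f, j}  B2 = {a, e, f, j}  B3 = {a, e, g, j}  B4 = {a, e, g, l}  B5 = {a, g, h, l}  B6 = {g, h, i, l}  B7 = {d, h, i, l}  B8 = {d, h, i, k}  B9 = {c, d, i, k}
Tree: B1–B2, B2–B3, B3–B4, B4–B5, B5–B6, B6–B7, B7–B8, B8–B9

Every bag has size at most 4, so the width is 4 − 1 = 3 and tw(G) ≤ 3. For the lower bound: the 4 vertex sets {b,f,j}, {e}, {a}, {g,h,i,l} are disjoint, each induces a connected subgraph, and every pair is joined by at least one edge of G. Contracting each set to a single vertex therefore yields K_{4} as a minor, and since treewidth is minor-monotone, tw(G) ≥ tw(K_{4}) = 3. Therefore the treewidth is 3.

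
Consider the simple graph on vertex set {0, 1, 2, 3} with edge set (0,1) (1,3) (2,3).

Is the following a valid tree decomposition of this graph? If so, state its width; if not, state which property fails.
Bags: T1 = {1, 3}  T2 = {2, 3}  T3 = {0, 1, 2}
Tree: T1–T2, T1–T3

A tree decomposition must satisfy three properties: every vertex lies in some bag; for every edge, both endpoints lie together in some bag; and for every vertex, the bags containing it form a connected subtree. Here bags containing vertex 2 are not connected in the tree, so the decomposition is invalid.

No — bags containing vertex 2 are not connected in the tree.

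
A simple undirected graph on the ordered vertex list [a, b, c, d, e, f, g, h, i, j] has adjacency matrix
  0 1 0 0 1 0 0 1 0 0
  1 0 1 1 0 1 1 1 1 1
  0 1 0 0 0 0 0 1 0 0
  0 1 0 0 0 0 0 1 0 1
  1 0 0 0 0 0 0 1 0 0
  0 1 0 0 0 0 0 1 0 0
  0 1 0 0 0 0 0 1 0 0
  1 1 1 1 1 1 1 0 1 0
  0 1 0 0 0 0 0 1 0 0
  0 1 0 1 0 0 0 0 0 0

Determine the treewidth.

A width-2 tree decomposition is:
Bags: B1 = {a, b, h}  B2 = {b, h, i}  B3 = {b, d, h}  B4 = {b, c, h}  B5 = {b, d, j}  B6 = {a, e, h}  B7 = {b, f, h}  B8 = {b, g, h}
Tree: B1–B2, B1–B3, B1–B4, B3–B5, B1–B6, B1–B7, B4–B8
Every bag has size at most 3, so the width is 3 − 1 = 2 and tw(G) ≤ 2. For the lower bound, the 3 vertices {b, d, j} are pairwise adjacent, and any tree decomposition puts a clique entirely inside one bag — forcing width ≥ 2. Therefore the treewidth is 2.

2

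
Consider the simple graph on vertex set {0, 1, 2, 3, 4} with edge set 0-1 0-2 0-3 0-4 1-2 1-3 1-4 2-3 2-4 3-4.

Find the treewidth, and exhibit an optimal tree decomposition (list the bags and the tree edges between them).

A single bag containing all 5 vertices is trivially a valid decomposition of width 4. For the lower bound, the 5 vertices {0, 1, 2, 3, 4} are pairwise adjacent, and any tree decomposition puts a clique entirely inside one bag — forcing width ≥ 4. Therefore the treewidth is 4.

Treewidth 4.
One optimal decomposition is:
Bags: B1 = {0, 1, 2, 3, 4}
Tree: (single bag)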